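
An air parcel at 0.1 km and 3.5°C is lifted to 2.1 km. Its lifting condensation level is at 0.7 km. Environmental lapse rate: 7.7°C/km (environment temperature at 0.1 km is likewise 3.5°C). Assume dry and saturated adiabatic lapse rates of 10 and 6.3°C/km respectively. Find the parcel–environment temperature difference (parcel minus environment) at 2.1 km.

Parcel:
  Dry to 700 m: -10 × 0.6 km = -6°C, so T = -2.5°C.
  Saturated to 2100 m: -6.3 × 1.4 km = -8.82°C, so T = -11.32°C.
Environment:
  Environment to 2100 m: -7.7 × 2 km = -15.4°C, so T = -11.9°C.
T_parcel − T_env = -11.32 − (-11.9) = +0.58°C

+0.58°C (parcel warmer than environment)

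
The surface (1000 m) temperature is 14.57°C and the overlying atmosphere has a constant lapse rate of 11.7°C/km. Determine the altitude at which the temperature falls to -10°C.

3100 m

Height above start = (14.57 − (-10)) / 11.7 = 2.1 km
Altitude = 1000 m + 2100 m = 3100 m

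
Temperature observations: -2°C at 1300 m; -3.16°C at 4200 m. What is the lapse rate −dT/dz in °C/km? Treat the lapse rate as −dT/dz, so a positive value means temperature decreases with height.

Γ = −ΔT/Δz = (-2 − (-3.16)) / (4200 − 1300) m
  = 1.16°C / 2.9 km = 0.4°C/km

0.4°C/km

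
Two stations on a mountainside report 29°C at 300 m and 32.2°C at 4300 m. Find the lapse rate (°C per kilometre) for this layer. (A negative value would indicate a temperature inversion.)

-0.8°C/km

Γ = −ΔT/Δz = (29 − 32.2) / (4300 − 300) m
  = -3.2°C / 4 km = -0.8°C/km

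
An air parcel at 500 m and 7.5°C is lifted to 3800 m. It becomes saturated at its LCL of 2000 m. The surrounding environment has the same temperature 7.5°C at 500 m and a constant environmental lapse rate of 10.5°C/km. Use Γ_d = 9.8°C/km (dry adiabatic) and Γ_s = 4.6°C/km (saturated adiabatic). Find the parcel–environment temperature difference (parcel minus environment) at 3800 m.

Parcel:
  Dry to 2000 m: -9.8 × 1.5 km = -14.7°C, so T = -7.2°C.
  Saturated to 3800 m: -4.6 × 1.8 km = -8.28°C, so T = -15.48°C.
Environment:
  Environment to 3800 m: -10.5 × 3.3 km = -34.65°C, so T = -27.15°C.
T_parcel − T_env = -15.48 − (-27.15) = +11.67°C

+11.67°C (parcel warmer than environment)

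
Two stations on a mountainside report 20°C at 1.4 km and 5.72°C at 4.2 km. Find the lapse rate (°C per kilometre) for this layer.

5.1°C/km

Γ = −ΔT/Δz = (20 − 5.72) / (4200 − 1400) m
  = 14.28°C / 2.8 km = 5.1°C/km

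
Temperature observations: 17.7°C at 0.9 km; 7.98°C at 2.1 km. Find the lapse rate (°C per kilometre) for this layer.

Γ = −ΔT/Δz = (17.7 − 7.98) / (2100 − 900) m
  = 9.72°C / 1.2 km = 8.1°C/km

8.1°C/km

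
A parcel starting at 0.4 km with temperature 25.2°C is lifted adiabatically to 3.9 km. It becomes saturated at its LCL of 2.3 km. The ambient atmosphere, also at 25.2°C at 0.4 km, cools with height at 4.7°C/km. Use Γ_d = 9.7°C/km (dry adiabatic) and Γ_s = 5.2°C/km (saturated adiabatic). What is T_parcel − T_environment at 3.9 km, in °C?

-10.3°C (parcel cooler than environment)

Parcel:
  From 400 m to 2300 m (dry): cools by 9.7 × 1.9 = 18.43°C, giving 6.77°C.
  From 2300 m to 3900 m (saturated): cools by 5.2 × 1.6 = 8.32°C, giving -1.55°C.
Environment:
  From 400 m to 3900 m (environment): cools by 4.7 × 3.5 = 16.45°C, giving 8.75°C.
T_parcel − T_env = -1.55 − 8.75 = -10.3°C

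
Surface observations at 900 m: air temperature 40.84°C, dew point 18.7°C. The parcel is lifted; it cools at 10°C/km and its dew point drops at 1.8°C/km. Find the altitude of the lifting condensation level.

T and T_d converge at 10 − 1.8 = 8.2°C per km
Height above start = (40.84 − 18.7) / 8.2 = 2.7 km
LCL altitude = 900 m + 2700 m = 3600 m

3600 m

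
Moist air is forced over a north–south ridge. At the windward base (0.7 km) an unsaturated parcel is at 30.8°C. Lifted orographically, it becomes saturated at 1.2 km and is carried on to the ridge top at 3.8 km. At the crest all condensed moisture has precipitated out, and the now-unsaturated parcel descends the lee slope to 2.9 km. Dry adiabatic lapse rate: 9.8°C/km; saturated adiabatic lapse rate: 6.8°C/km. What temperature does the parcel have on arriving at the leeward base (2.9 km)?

700–1200 m, dry: Δz = 0.5 km ⇒ ΔT = -4.9°C; T = 25.9°C
1200–3800 m, saturated: Δz = 2.6 km ⇒ ΔT = -17.68°C; T = 8.22°C
3800–2900 m, dry descent: Δz = 0.9 km ⇒ ΔT = +8.82°C; T = 17.04°C

17.04°C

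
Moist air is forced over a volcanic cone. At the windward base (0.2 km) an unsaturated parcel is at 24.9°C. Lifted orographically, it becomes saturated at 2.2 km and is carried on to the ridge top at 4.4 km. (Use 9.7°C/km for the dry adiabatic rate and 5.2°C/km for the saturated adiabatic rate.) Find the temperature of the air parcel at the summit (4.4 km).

200 → 2200 m (dry, 9.7°C/km): ΔT = -9.7 × 2 = -19.4°C → T = 5.5°C
2200 → 4400 m (saturated, 5.2°C/km): ΔT = -5.2 × 2.2 = -11.44°C → T = -5.94°C

-5.94°C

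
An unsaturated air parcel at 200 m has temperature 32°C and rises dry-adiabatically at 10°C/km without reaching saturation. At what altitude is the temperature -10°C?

Height above start = (32 − (-10)) / 10 = 4.2 km
Altitude = 200 m + 4200 m = 4400 m

4400 m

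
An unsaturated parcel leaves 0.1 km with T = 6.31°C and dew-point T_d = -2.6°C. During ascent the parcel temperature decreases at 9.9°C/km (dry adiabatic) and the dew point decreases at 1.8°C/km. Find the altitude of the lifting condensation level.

T and T_d converge at 9.9 − 1.8 = 8.1°C per km
Height above start = (6.31 − (-2.6)) / 8.1 = 1.1 km
LCL altitude = 100 m + 1100 m = 1200 m

1.2 km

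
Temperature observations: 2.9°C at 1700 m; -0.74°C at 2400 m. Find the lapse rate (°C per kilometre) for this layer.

5.2°C/km

Γ = −ΔT/Δz = (2.9 − (-0.74)) / (2400 − 1700) m
  = 3.64°C / 0.7 km = 5.2°C/km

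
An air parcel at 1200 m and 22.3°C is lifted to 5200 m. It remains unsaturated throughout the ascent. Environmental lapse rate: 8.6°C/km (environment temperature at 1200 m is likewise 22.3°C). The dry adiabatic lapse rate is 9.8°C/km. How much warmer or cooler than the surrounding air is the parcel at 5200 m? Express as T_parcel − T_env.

Parcel:
  1200–5200 m, dry: Δz = 4 km ⇒ ΔT = -39.2°C; T = -16.9°C
Environment:
  1200–5200 m, environment: Δz = 4 km ⇒ ΔT = -34.4°C; T = -12.1°C
T_parcel − T_env = -16.9 − (-12.1) = -4.8°C

-4.8°C (parcel cooler than environment)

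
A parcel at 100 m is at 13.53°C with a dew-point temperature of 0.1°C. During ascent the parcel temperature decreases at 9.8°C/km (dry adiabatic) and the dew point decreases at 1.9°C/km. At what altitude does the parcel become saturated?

T and T_d converge at 9.8 − 1.9 = 7.9°C per km
Height above start = (13.53 − 0.1) / 7.9 = 1.7 km
LCL altitude = 100 m + 1700 m = 1800 m

1800 m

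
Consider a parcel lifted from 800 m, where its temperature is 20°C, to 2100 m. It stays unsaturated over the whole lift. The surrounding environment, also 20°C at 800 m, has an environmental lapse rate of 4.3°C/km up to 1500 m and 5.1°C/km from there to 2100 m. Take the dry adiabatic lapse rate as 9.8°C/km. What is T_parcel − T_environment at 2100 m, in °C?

Parcel:
  From 800 m to 2100 m (dry): cools by 9.8 × 1.3 = 12.74°C, giving 7.26°C.
Environment:
  From 800 m to 1500 m (environment, lower layer): cools by 4.3 × 0.7 = 3.01°C, giving 16.99°C.
  From 1500 m to 2100 m (environment, upper layer): cools by 5.1 × 0.6 = 3.06°C, giving 13.93°C.
T_parcel − T_env = 7.26 − 13.93 = -6.67°C

-6.67°C (parcel cooler than environment)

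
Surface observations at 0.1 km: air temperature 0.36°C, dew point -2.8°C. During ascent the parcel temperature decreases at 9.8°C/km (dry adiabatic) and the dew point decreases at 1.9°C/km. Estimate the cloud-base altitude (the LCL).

T and T_d converge at 9.8 − 1.9 = 7.9°C per km
Height above start = (0.36 − (-2.8)) / 7.9 = 0.4 km
LCL altitude = 100 m + 400 m = 500 m

0.5 km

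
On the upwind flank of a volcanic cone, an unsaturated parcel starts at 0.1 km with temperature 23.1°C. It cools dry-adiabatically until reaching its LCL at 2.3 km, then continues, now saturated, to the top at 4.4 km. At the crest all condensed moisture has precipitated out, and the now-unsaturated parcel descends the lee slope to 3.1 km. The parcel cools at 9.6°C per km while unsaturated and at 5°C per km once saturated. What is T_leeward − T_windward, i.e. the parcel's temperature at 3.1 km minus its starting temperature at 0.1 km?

100–2300 m, dry: Δz = 2.2 km ⇒ ΔT = -21.12°C; T = 1.98°C
2300–4400 m, saturated: Δz = 2.1 km ⇒ ΔT = -10.5°C; T = -8.52°C
4400–3100 m, dry descent: Δz = 1.3 km ⇒ ΔT = +12.48°C; T = 3.96°C
Net change vs windward start: 3.96 − 23.1 = -19.14°C

-19.14°C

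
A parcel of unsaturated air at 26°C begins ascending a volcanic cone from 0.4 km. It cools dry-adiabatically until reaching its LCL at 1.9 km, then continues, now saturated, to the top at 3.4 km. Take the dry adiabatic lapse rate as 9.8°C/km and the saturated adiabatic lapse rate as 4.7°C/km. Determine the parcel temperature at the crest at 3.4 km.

4.25°C

From 400 m to 1900 m (dry): cools by 9.8 × 1.5 = 14.7°C, giving 11.3°C.
From 1900 m to 3400 m (saturated): cools by 4.7 × 1.5 = 7.05°C, giving 4.25°C.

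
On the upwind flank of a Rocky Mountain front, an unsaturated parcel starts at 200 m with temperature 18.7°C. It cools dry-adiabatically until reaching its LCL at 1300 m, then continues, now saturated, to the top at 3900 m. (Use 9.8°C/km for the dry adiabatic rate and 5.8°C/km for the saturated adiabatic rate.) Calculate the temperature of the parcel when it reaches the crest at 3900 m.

-7.16°C

From 200 m to 1300 m (dry): cools by 9.8 × 1.1 = 10.78°C, giving 7.92°C.
From 1300 m to 3900 m (saturated): cools by 5.8 × 2.6 = 15.08°C, giving -7.16°C.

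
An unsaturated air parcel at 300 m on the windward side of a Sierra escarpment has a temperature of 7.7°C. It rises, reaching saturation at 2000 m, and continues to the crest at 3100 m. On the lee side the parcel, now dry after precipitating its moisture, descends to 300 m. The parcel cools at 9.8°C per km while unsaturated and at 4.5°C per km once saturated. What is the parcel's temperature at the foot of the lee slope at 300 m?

13.53°C

300 → 2000 m (dry, 9.8°C/km): ΔT = -9.8 × 1.7 = -16.66°C → T = -8.96°C
2000 → 3100 m (saturated, 4.5°C/km): ΔT = -4.5 × 1.1 = -4.95°C → T = -13.91°C
3100 → 300 m (dry descent, 9.8°C/km): ΔT = +9.8 × 2.8 = +27.44°C → T = 13.53°C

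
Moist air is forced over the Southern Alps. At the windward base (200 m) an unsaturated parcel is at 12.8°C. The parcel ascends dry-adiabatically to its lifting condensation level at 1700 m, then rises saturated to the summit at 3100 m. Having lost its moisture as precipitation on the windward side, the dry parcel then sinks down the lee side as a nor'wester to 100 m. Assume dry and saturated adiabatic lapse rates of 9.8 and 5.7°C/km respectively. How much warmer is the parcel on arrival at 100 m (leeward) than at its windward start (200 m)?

200 → 1700 m (dry, 9.8°C/km): ΔT = -9.8 × 1.5 = -14.7°C → T = -1.9°C
1700 → 3100 m (saturated, 5.7°C/km): ΔT = -5.7 × 1.4 = -7.98°C → T = -9.88°C
3100 → 100 m (dry descent, 9.8°C/km): ΔT = +9.8 × 3 = +29.4°C → T = 19.52°C
Net change vs windward start: 19.52 − 12.8 = +6.72°C

+6.72°C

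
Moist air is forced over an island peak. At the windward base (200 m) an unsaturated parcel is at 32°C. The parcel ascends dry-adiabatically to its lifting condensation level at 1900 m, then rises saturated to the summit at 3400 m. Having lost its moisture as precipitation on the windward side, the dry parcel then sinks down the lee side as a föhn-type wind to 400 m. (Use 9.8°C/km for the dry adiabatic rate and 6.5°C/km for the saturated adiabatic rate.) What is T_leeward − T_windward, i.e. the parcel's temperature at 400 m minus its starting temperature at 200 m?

+2.99°C

From 200 m to 1900 m (dry): cools by 9.8 × 1.7 = 16.66°C, giving 15.34°C.
From 1900 m to 3400 m (saturated): cools by 6.5 × 1.5 = 9.75°C, giving 5.59°C.
From 3400 m to 400 m (dry descent): warms by 9.8 × 3 = 29.4°C, giving 34.99°C.
Net change vs windward start: 34.99 − 32 = +2.99°C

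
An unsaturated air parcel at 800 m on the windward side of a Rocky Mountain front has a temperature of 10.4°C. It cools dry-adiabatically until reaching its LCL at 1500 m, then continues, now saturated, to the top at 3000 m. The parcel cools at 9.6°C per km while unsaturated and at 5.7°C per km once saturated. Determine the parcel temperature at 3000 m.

Dry to 1500 m: -9.6 × 0.7 km = -6.72°C, so T = 3.68°C.
Saturated to 3000 m: -5.7 × 1.5 km = -8.55°C, so T = -4.87°C.

-4.87°C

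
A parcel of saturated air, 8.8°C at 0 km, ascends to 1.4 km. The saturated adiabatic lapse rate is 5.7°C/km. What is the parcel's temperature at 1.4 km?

0 → 1400 m (saturated adiabatic, 5.7°C/km): ΔT = -5.7 × 1.4 = -7.98°C → T = 0.82°C

0.82°C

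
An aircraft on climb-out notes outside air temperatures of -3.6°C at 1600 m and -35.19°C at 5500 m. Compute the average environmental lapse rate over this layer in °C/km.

8.1°C/km

Γ = −ΔT/Δz = (-3.6 − (-35.19)) / (5500 − 1600) m
  = 31.59°C / 3.9 km = 8.1°C/km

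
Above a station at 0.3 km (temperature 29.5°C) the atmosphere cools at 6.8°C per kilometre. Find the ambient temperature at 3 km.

11.14°C

Environmental to 3000 m: -6.8 × 2.7 km = -18.36°C, so T = 11.14°C.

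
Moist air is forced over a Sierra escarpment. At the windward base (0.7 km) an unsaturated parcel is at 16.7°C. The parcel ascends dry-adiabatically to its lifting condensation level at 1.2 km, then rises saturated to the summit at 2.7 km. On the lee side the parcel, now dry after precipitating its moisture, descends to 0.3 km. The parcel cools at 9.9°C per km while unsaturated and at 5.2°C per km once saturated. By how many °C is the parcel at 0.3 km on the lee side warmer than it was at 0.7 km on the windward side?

+11.01°C

700 → 1200 m (dry, 9.9°C/km): ΔT = -9.9 × 0.5 = -4.95°C → T = 11.75°C
1200 → 2700 m (saturated, 5.2°C/km): ΔT = -5.2 × 1.5 = -7.8°C → T = 3.95°C
2700 → 300 m (dry descent, 9.9°C/km): ΔT = +9.9 × 2.4 = +23.76°C → T = 27.71°C
Net change vs windward start: 27.71 − 16.7 = +11.01°C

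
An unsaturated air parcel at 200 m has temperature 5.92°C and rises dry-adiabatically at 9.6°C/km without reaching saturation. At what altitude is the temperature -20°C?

2900 m

Height above start = (5.92 − (-20)) / 9.6 = 2.7 km
Altitude = 200 m + 2700 m = 2900 m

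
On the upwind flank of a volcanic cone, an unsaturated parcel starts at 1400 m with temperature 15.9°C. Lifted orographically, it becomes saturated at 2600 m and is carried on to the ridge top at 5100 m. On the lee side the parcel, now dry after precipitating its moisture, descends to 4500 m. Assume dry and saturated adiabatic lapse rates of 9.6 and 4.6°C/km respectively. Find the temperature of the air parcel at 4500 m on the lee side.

-1.36°C

1400 → 2600 m (dry, 9.6°C/km): ΔT = -9.6 × 1.2 = -11.52°C → T = 4.38°C
2600 → 5100 m (saturated, 4.6°C/km): ΔT = -4.6 × 2.5 = -11.5°C → T = -7.12°C
5100 → 4500 m (dry descent, 9.6°C/km): ΔT = +9.6 × 0.6 = +5.76°C → T = -1.36°C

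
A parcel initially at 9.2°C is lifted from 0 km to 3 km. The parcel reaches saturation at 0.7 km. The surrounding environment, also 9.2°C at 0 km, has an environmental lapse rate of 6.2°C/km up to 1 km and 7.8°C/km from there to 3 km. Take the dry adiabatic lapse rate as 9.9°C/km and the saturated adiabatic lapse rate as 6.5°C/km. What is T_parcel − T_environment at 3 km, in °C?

-0.08°C (parcel cooler than environment)

Parcel:
  0 → 700 m (dry, 9.9°C/km): ΔT = -9.9 × 0.7 = -6.93°C → T = 2.27°C
  700 → 3000 m (saturated, 6.5°C/km): ΔT = -6.5 × 2.3 = -14.95°C → T = -12.68°C
Environment:
  0 → 1000 m (environment, lower layer, 6.2°C/km): ΔT = -6.2 × 1 = -6.2°C → T = 3°C
  1000 → 3000 m (environment, upper layer, 7.8°C/km): ΔT = -7.8 × 2 = -15.6°C → T = -12.6°C
T_parcel − T_env = -12.68 − (-12.6) = -0.08°C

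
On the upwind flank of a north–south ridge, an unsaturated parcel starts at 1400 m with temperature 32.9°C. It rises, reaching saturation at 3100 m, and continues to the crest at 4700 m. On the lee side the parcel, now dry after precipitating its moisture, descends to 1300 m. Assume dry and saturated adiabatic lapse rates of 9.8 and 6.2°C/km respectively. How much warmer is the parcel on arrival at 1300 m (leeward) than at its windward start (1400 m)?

+6.74°C

1400–3100 m, dry: Δz = 1.7 km ⇒ ΔT = -16.66°C; T = 16.24°C
3100–4700 m, saturated: Δz = 1.6 km ⇒ ΔT = -9.92°C; T = 6.32°C
4700–1300 m, dry descent: Δz = 3.4 km ⇒ ΔT = +33.32°C; T = 39.64°C
Net change vs windward start: 39.64 − 32.9 = +6.74°C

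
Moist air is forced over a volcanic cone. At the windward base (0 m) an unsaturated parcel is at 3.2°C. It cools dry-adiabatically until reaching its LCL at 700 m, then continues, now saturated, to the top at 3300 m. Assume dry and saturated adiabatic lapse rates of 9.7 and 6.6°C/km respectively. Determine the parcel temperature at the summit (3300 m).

0–700 m, dry: Δz = 0.7 km ⇒ ΔT = -6.79°C; T = -3.59°C
700–3300 m, saturated: Δz = 2.6 km ⇒ ΔT = -17.16°C; T = -20.75°C

-20.75°C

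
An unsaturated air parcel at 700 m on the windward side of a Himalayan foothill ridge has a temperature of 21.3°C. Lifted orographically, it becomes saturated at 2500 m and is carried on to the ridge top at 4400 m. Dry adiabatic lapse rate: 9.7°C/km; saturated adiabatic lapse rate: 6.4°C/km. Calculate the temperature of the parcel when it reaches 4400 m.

-8.32°C

700–2500 m, dry: Δz = 1.8 km ⇒ ΔT = -17.46°C; T = 3.84°C
2500–4400 m, saturated: Δz = 1.9 km ⇒ ΔT = -12.16°C; T = -8.32°C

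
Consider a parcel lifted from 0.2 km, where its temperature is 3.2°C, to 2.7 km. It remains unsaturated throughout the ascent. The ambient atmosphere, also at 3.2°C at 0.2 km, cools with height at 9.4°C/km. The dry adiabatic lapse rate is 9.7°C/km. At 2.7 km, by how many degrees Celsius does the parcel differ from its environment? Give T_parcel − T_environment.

-0.75°C (parcel cooler than environment)

Parcel:
  200–2700 m, dry: Δz = 2.5 km ⇒ ΔT = -24.25°C; T = -21.05°C
Environment:
  200–2700 m, environment: Δz = 2.5 km ⇒ ΔT = -23.5°C; T = -20.3°C
T_parcel − T_env = -21.05 − (-20.3) = -0.75°C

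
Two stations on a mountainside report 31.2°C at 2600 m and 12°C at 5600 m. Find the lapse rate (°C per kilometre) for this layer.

Γ = −ΔT/Δz = (31.2 − 12) / (5600 − 2600) m
  = 19.2°C / 3 km = 6.4°C/km

6.4°C/km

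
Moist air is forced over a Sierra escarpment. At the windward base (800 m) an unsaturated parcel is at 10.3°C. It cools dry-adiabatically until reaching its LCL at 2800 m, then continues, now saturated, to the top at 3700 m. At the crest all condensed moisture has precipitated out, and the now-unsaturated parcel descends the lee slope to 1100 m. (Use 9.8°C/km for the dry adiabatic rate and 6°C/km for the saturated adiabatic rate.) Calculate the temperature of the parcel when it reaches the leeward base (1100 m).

From 800 m to 2800 m (dry): cools by 9.8 × 2 = 19.6°C, giving -9.3°C.
From 2800 m to 3700 m (saturated): cools by 6 × 0.9 = 5.4°C, giving -14.7°C.
From 3700 m to 1100 m (dry descent): warms by 9.8 × 2.6 = 25.48°C, giving 10.78°C.

10.78°C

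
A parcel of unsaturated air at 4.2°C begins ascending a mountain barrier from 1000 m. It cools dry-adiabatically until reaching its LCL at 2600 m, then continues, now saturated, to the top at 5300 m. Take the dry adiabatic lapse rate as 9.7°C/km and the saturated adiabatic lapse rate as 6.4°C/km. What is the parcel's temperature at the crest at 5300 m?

-28.6°C

1000 → 2600 m (dry, 9.7°C/km): ΔT = -9.7 × 1.6 = -15.52°C → T = -11.32°C
2600 → 5300 m (saturated, 6.4°C/km): ΔT = -6.4 × 2.7 = -17.28°C → T = -28.6°C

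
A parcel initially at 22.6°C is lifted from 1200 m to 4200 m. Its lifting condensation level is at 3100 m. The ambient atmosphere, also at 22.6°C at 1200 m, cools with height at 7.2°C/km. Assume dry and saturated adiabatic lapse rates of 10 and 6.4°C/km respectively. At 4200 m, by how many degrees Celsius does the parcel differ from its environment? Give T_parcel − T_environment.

Parcel:
  1200–3100 m, dry: Δz = 1.9 km ⇒ ΔT = -19°C; T = 3.6°C
  3100–4200 m, saturated: Δz = 1.1 km ⇒ ΔT = -7.04°C; T = -3.44°C
Environment:
  1200–4200 m, environment: Δz = 3 km ⇒ ΔT = -21.6°C; T = 1°C
T_parcel − T_env = -3.44 − 1 = -4.44°C

-4.44°C (parcel cooler than environment)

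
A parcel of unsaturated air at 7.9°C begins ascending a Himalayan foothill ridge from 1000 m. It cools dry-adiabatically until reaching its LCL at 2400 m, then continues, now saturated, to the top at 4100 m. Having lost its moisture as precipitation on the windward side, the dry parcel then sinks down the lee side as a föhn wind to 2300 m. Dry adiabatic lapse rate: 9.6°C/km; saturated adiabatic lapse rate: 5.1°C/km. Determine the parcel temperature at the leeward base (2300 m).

1000–2400 m, dry: Δz = 1.4 km ⇒ ΔT = -13.44°C; T = -5.54°C
2400–4100 m, saturated: Δz = 1.7 km ⇒ ΔT = -8.67°C; T = -14.21°C
4100–2300 m, dry descent: Δz = 1.8 km ⇒ ΔT = +17.28°C; T = 3.07°C

3.07°C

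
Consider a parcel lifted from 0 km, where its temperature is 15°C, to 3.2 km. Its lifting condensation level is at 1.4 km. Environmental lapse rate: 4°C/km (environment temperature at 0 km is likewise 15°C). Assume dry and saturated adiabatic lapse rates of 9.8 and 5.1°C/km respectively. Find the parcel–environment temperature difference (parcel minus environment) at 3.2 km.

-10.1°C (parcel cooler than environment)

Parcel:
  0–1400 m, dry: Δz = 1.4 km ⇒ ΔT = -13.72°C; T = 1.28°C
  1400–3200 m, saturated: Δz = 1.8 km ⇒ ΔT = -9.18°C; T = -7.9°C
Environment:
  0–3200 m, environment: Δz = 3.2 km ⇒ ΔT = -12.8°C; T = 2.2°C
T_parcel − T_env = -7.9 − 2.2 = -10.1°C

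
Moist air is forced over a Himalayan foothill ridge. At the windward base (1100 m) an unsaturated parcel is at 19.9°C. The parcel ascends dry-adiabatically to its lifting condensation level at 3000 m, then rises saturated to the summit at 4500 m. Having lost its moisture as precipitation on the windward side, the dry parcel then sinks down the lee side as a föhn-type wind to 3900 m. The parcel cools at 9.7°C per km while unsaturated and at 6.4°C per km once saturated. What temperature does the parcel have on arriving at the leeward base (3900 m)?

From 1100 m to 3000 m (dry): cools by 9.7 × 1.9 = 18.43°C, giving 1.47°C.
From 3000 m to 4500 m (saturated): cools by 6.4 × 1.5 = 9.6°C, giving -8.13°C.
From 4500 m to 3900 m (dry descent): warms by 9.7 × 0.6 = 5.82°C, giving -2.31°C.

-2.31°C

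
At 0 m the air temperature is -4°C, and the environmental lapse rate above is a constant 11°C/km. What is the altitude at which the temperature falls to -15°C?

Height above start = (-4 − (-15)) / 11 = 1 km
Altitude = 0 m + 1000 m = 1000 m

1000 m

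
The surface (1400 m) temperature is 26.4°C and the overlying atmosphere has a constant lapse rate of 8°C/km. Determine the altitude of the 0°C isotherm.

4700 m

Height above start = (26.4 − 0) / 8 = 3.3 km
Altitude = 1400 m + 3300 m = 4700 m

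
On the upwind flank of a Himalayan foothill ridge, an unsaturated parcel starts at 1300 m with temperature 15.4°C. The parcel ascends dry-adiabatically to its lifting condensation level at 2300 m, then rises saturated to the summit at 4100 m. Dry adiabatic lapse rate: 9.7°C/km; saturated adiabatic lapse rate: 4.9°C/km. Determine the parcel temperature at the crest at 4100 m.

-3.12°C

From 1300 m to 2300 m (dry): cools by 9.7 × 1 = 9.7°C, giving 5.7°C.
From 2300 m to 4100 m (saturated): cools by 4.9 × 1.8 = 8.82°C, giving -3.12°C.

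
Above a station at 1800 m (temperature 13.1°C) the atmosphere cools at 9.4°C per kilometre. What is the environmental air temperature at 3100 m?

Environmental to 3100 m: -9.4 × 1.3 km = -12.22°C, so T = 0.88°C.

0.88°C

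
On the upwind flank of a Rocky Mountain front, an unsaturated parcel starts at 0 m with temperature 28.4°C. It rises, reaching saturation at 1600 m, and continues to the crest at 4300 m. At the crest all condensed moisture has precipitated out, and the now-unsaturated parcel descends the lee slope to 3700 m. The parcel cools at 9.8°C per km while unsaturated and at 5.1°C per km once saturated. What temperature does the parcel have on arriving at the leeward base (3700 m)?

0 → 1600 m (dry, 9.8°C/km): ΔT = -9.8 × 1.6 = -15.68°C → T = 12.72°C
1600 → 4300 m (saturated, 5.1°C/km): ΔT = -5.1 × 2.7 = -13.77°C → T = -1.05°C
4300 → 3700 m (dry descent, 9.8°C/km): ΔT = +9.8 × 0.6 = +5.88°C → T = 4.83°C

4.83°C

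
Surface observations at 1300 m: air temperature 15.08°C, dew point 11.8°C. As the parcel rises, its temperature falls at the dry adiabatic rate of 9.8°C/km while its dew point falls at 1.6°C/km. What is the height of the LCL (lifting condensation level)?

1700 m

T and T_d converge at 9.8 − 1.6 = 8.2°C per km
Height above start = (15.08 − 11.8) / 8.2 = 0.4 km
LCL altitude = 1300 m + 400 m = 1700 m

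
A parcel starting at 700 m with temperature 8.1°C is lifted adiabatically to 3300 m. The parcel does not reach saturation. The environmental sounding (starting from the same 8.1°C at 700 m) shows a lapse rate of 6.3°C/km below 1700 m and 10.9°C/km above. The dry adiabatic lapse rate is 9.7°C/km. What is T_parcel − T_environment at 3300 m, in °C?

Parcel:
  700 → 3300 m (dry, 9.7°C/km): ΔT = -9.7 × 2.6 = -25.22°C → T = -17.12°C
Environment:
  700 → 1700 m (environment, lower layer, 6.3°C/km): ΔT = -6.3 × 1 = -6.3°C → T = 1.8°C
  1700 → 3300 m (environment, upper layer, 10.9°C/km): ΔT = -10.9 × 1.6 = -17.44°C → T = -15.64°C
T_parcel − T_env = -17.12 − (-15.64) = -1.48°C

-1.48°C (parcel cooler than environment)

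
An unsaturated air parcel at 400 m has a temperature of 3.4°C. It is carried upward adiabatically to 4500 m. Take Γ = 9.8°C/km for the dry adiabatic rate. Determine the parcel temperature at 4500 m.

400 → 4500 m (dry adiabatic, 9.8°C/km): ΔT = -9.8 × 4.1 = -40.18°C → T = -36.78°C

-36.78°C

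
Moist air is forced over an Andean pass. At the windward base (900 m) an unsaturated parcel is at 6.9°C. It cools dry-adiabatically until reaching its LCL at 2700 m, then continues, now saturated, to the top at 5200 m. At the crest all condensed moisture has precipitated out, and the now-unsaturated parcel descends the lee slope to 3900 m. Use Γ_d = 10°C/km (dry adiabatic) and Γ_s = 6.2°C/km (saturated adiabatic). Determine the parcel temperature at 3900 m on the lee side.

900 → 2700 m (dry, 10°C/km): ΔT = -10 × 1.8 = -18°C → T = -11.1°C
2700 → 5200 m (saturated, 6.2°C/km): ΔT = -6.2 × 2.5 = -15.5°C → T = -26.6°C
5200 → 3900 m (dry descent, 10°C/km): ΔT = +10 × 1.3 = +13°C → T = -13.6°C

-13.6°C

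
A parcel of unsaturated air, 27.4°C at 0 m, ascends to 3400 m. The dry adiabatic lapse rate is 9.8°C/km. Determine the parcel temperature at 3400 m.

Dry adiabatic to 3400 m: -9.8 × 3.4 km = -33.32°C, so T = -5.92°C.

-5.92°C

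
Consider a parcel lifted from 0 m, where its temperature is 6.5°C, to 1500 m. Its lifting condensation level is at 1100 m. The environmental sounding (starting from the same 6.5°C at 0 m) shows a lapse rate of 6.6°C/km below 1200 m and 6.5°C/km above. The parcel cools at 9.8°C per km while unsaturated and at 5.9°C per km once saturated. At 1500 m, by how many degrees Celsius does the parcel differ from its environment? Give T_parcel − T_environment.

Parcel:
  0 → 1100 m (dry, 9.8°C/km): ΔT = -9.8 × 1.1 = -10.78°C → T = -4.28°C
  1100 → 1500 m (saturated, 5.9°C/km): ΔT = -5.9 × 0.4 = -2.36°C → T = -6.64°C
Environment:
  0 → 1200 m (environment, lower layer, 6.6°C/km): ΔT = -6.6 × 1.2 = -7.92°C → T = -1.42°C
  1200 → 1500 m (environment, upper layer, 6.5°C/km): ΔT = -6.5 × 0.3 = -1.95°C → T = -3.37°C
T_parcel − T_env = -6.64 − (-3.37) = -3.27°C

-3.27°C (parcel cooler than environment)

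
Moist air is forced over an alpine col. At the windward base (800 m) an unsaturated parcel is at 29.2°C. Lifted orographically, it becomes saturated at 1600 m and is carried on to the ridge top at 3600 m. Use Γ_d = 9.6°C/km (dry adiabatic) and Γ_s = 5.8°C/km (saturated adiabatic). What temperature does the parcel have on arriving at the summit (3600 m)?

From 800 m to 1600 m (dry): cools by 9.6 × 0.8 = 7.68°C, giving 21.52°C.
From 1600 m to 3600 m (saturated): cools by 5.8 × 2 = 11.6°C, giving 9.92°C.

9.92°C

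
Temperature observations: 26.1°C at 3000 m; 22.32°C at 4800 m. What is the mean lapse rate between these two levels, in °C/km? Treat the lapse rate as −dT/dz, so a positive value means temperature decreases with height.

Γ = −ΔT/Δz = (26.1 − 22.32) / (4800 − 3000) m
  = 3.78°C / 1.8 km = 2.1°C/km

2.1°C/km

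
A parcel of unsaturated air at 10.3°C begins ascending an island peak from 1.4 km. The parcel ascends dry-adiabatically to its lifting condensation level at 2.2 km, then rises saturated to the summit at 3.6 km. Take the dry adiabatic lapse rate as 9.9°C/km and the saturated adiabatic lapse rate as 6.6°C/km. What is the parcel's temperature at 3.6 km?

1400–2200 m, dry: Δz = 0.8 km ⇒ ΔT = -7.92°C; T = 2.38°C
2200–3600 m, saturated: Δz = 1.4 km ⇒ ΔT = -9.24°C; T = -6.86°C

-6.86°C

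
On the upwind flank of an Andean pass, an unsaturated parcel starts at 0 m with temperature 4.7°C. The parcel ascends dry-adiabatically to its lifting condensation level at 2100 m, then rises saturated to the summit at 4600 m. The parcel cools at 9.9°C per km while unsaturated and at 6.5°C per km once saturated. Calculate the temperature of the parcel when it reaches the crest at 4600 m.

-32.34°C

0–2100 m, dry: Δz = 2.1 km ⇒ ΔT = -20.79°C; T = -16.09°C
2100–4600 m, saturated: Δz = 2.5 km ⇒ ΔT = -16.25°C; T = -32.34°C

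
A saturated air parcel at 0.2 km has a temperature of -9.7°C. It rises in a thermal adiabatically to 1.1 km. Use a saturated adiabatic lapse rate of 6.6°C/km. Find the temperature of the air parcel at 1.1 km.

-15.64°C

200 → 1100 m (saturated adiabatic, 6.6°C/km): ΔT = -6.6 × 0.9 = -5.94°C → T = -15.64°C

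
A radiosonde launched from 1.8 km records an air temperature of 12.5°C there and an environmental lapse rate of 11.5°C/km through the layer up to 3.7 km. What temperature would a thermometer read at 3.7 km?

Environmental to 3700 m: -11.5 × 1.9 km = -21.85°C, so T = -9.35°C.

-9.35°C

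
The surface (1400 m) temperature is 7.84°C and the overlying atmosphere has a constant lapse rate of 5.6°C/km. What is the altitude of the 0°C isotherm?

2800 m

Height above start = (7.84 − 0) / 5.6 = 1.4 km
Altitude = 1400 m + 1400 m = 2800 m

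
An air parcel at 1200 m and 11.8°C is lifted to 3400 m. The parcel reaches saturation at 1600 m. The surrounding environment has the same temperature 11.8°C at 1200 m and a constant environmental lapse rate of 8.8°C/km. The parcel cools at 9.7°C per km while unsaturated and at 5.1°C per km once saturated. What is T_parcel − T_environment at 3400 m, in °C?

+6.3°C (parcel warmer than environment)

Parcel:
  1200–1600 m, dry: Δz = 0.4 km ⇒ ΔT = -3.88°C; T = 7.92°C
  1600–3400 m, saturated: Δz = 1.8 km ⇒ ΔT = -9.18°C; T = -1.26°C
Environment:
  1200–3400 m, environment: Δz = 2.2 km ⇒ ΔT = -19.36°C; T = -7.56°C
T_parcel − T_env = -1.26 − (-7.56) = +6.3°C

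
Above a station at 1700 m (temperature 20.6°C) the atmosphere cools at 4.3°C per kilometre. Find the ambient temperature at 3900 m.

1700–3900 m, environmental: Δz = 2.2 km ⇒ ΔT = -9.46°C; T = 11.14°C

11.14°C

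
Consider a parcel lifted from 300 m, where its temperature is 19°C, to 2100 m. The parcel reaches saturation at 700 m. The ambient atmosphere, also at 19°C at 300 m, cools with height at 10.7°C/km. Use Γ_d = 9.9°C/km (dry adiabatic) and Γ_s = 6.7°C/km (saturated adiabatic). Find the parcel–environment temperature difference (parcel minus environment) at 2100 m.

+5.92°C (parcel warmer than environment)

Parcel:
  From 300 m to 700 m (dry): cools by 9.9 × 0.4 = 3.96°C, giving 15.04°C.
  From 700 m to 2100 m (saturated): cools by 6.7 × 1.4 = 9.38°C, giving 5.66°C.
Environment:
  From 300 m to 2100 m (environment): cools by 10.7 × 1.8 = 19.26°C, giving -0.26°C.
T_parcel − T_env = 5.66 − (-0.26) = +5.92°C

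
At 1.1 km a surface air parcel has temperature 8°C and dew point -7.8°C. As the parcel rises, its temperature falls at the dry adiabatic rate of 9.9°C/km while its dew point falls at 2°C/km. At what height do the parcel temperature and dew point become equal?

T and T_d converge at 9.9 − 2 = 7.9°C per km
Height above start = (8 − (-7.8)) / 7.9 = 2 km
LCL altitude = 1100 m + 2000 m = 3100 m

3.1 km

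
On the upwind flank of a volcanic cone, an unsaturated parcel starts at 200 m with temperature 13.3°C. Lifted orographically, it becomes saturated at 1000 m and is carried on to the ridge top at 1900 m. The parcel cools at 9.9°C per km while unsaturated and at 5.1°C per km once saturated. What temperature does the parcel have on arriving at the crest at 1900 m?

200–1000 m, dry: Δz = 0.8 km ⇒ ΔT = -7.92°C; T = 5.38°C
1000–1900 m, saturated: Δz = 0.9 km ⇒ ΔT = -4.59°C; T = 0.79°C

0.79°C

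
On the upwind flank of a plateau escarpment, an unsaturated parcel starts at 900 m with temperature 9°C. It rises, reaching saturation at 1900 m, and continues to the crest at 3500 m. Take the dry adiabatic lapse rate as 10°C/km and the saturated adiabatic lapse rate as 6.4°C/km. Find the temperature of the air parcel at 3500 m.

900 → 1900 m (dry, 10°C/km): ΔT = -10 × 1 = -10°C → T = -1°C
1900 → 3500 m (saturated, 6.4°C/km): ΔT = -6.4 × 1.6 = -10.24°C → T = -11.24°C

-11.24°C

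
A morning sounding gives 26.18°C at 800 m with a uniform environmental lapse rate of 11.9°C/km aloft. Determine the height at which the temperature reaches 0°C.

3000 m

Height above start = (26.18 − 0) / 11.9 = 2.2 km
Altitude = 800 m + 2200 m = 3000 m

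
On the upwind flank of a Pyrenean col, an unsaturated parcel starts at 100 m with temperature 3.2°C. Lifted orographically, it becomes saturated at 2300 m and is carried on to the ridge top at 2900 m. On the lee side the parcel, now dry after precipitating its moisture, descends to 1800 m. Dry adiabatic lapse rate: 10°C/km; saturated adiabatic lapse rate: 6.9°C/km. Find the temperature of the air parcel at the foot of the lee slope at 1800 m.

-11.94°C

Dry to 2300 m: -10 × 2.2 km = -22°C, so T = -18.8°C.
Saturated to 2900 m: -6.9 × 0.6 km = -4.14°C, so T = -22.94°C.
Dry descent to 1800 m: +10 × 1.1 km = +11°C, so T = -11.94°C.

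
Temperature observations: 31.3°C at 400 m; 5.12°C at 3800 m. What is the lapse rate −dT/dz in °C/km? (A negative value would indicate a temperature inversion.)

7.7°C/km

Γ = −ΔT/Δz = (31.3 − 5.12) / (3800 − 400) m
  = 26.18°C / 3.4 km = 7.7°C/km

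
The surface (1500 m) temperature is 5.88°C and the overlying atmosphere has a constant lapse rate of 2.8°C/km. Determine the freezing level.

3600 m

Height above start = (5.88 − 0) / 2.8 = 2.1 km
Altitude = 1500 m + 2100 m = 3600 m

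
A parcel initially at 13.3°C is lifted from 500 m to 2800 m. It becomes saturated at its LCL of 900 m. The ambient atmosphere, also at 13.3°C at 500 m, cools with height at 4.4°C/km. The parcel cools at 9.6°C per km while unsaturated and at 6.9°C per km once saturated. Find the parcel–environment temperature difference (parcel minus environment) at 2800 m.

Parcel:
  500 → 900 m (dry, 9.6°C/km): ΔT = -9.6 × 0.4 = -3.84°C → T = 9.46°C
  900 → 2800 m (saturated, 6.9°C/km): ΔT = -6.9 × 1.9 = -13.11°C → T = -3.65°C
Environment:
  500 → 2800 m (environment, 4.4°C/km): ΔT = -4.4 × 2.3 = -10.12°C → T = 3.18°C
T_parcel − T_env = -3.65 − 3.18 = -6.83°C

-6.83°C (parcel cooler than environment)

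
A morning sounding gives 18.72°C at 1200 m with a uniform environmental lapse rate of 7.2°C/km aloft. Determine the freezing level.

3800 m

Height above start = (18.72 − 0) / 7.2 = 2.6 km
Altitude = 1200 m + 2600 m = 3800 m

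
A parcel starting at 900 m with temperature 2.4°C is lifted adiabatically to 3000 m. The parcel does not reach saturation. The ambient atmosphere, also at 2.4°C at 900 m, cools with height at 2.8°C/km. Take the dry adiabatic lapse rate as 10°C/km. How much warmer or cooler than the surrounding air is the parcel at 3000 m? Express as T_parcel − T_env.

-15.12°C (parcel cooler than environment)

Parcel:
  Dry to 3000 m: -10 × 2.1 km = -21°C, so T = -18.6°C.
Environment:
  Environment to 3000 m: -2.8 × 2.1 km = -5.88°C, so T = -3.48°C.
T_parcel − T_env = -18.6 − (-3.48) = -15.12°C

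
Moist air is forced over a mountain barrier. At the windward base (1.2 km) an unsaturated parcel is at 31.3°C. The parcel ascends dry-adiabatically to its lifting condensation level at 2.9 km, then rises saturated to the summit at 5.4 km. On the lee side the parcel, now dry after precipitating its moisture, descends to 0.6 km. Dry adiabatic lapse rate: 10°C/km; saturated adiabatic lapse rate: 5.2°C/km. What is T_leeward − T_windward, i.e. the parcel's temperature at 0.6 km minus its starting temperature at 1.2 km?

1200–2900 m, dry: Δz = 1.7 km ⇒ ΔT = -17°C; T = 14.3°C
2900–5400 m, saturated: Δz = 2.5 km ⇒ ΔT = -13°C; T = 1.3°C
5400–600 m, dry descent: Δz = 4.8 km ⇒ ΔT = +48°C; T = 49.3°C
Net change vs windward start: 49.3 − 31.3 = +18°C

+18°C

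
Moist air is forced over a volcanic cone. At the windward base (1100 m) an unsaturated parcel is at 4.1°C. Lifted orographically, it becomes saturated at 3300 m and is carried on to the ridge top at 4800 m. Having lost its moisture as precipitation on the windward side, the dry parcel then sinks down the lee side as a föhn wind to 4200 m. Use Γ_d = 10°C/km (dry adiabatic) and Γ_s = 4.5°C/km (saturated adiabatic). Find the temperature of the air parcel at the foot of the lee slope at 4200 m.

Dry to 3300 m: -10 × 2.2 km = -22°C, so T = -17.9°C.
Saturated to 4800 m: -4.5 × 1.5 km = -6.75°C, so T = -24.65°C.
Dry descent to 4200 m: +10 × 0.6 km = +6°C, so T = -18.65°C.

-18.65°C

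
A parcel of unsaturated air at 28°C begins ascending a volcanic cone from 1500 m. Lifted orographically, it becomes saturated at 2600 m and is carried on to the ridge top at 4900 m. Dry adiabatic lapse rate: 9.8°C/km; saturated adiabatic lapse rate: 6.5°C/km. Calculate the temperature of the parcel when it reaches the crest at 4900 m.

1500–2600 m, dry: Δz = 1.1 km ⇒ ΔT = -10.78°C; T = 17.22°C
2600–4900 m, saturated: Δz = 2.3 km ⇒ ΔT = -14.95°C; T = 2.27°C

2.27°C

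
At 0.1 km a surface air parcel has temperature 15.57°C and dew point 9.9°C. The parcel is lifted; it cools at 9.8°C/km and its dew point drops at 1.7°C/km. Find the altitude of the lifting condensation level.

0.8 km

T and T_d converge at 9.8 − 1.7 = 8.1°C per km
Height above start = (15.57 − 9.9) / 8.1 = 0.7 km
LCL altitude = 100 m + 700 m = 800 m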